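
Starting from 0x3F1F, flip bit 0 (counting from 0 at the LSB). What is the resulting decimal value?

16158

x = 11111100011111
bit 0 is currently 1; toggle it via x ^ (1 << 0) = x ^ 1
→ 11111100011110 = 16158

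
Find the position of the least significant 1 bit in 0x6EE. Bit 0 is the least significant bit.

1

0x6EE = 11011101110
Trailing zeros: 1, so the lowest set bit is bit 1 (value 2).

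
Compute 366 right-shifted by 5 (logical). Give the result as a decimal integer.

366 = 101101110
shift right by 5 → 000001011 = 11
(equivalently, floor(366 / 32))

11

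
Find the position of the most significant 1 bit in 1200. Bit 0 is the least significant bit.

1200 = 10010110000
The topmost 1 is at position 10 (since 2^10 = 1024 ≤ 1200 < 2048).

10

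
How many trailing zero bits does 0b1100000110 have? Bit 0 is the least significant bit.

0b1100000110 = 1100000110
Trailing zeros: 1, so the lowest set bit is bit 1 (value 2).

1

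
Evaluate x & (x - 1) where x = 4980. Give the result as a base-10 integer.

x = 1001101110100 = 4980
x - 1 = 1001101110011
AND   = 1001101110000 = 4976
(x & (x - 1) clears the lowest set bit of x.)

4976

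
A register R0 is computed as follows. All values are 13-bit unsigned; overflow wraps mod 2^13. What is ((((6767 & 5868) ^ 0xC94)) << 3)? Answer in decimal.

6080

6767 = 1101001101111
5868 = 1011011101100
→ & → 1001001101100 = 4716
0xC94 = 0110010010100
→ ^ → 1111011111000 = 7928
→ << 3 (mod 2^13) → 1011111000000 = 6080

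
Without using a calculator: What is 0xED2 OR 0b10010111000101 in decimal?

0xED2 = 00111011010010
b = 10010111000101
 OR → 10111111010111 = 12247

12247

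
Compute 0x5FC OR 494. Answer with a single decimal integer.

0x5FC = 10111111100
494 = 00111101110
 OR → 10111111110 = 1534

1534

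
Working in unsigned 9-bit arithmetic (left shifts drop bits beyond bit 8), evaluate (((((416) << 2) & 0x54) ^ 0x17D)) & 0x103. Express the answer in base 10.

416 = 110100000
→ << 2 (mod 2^9) → 010000000 = 128
0x54 = 001010100
→ & → 000000000 = 0
0x17D = 101111101
→ ^ → 101111101 = 381
0x103 = 100000011
→ & → 100000001 = 257

257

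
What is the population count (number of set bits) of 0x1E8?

0x1E8 = 111101000
Count the 1s: 1 + 1 + 1 + 1 + 1 = 5

5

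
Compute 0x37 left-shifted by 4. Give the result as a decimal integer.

880

0x37 = 0000110111
shift left by 4 → 1101110000 = 880
(equivalently, 55 × 2^4 = 55 × 16)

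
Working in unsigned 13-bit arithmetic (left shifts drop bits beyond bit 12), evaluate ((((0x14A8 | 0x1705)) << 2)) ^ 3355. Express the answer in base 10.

5039

0x14A8 = 1010010101000
0x1705 = 1011100000101
→ | → 1011110101101 = 6061
→ << 2 (mod 2^13) → 1111010110100 = 7860
3355 = 0110100011011
→ ^ → 1001110101111 = 5039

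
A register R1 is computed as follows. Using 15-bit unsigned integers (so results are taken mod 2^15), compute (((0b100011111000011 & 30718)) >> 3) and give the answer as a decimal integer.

2296

0b100011111000011 = 100011111000011
30718 = 111011111111110
→ & → 100011111000010 = 18370
→ >> 3 → 000100011111000 = 2296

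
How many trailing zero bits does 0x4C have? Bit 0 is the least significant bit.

0x4C = 1001100
Trailing zeros: 2, so the lowest set bit is bit 2 (value 4).

2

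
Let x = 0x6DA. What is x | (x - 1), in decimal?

x = 11011011010 = 1754
x - 1 = 11011011001
OR    = 11011011011 = 1755
(x | (x - 1) sets all bits below the lowest set bit.)

1755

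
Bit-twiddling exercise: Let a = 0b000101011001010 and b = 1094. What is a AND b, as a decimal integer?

66

a = 101011001010
1094 = 010001000110
AND → 000001000010 = 66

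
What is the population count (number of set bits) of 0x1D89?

0x1D89 = 1110110001001
Count the 1s: 1 + 1 + 1 + 1 + 1 + 1 + 1 = 7

7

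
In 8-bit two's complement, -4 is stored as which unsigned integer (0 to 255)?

252

4 in 8 bits: 00000100
Invert: 11111011
Add 1:  11111100 = 252
(Check: 2^8 - 4 = 256 - 4 = 252.)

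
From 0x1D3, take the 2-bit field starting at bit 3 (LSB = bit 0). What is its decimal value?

2

v = 000111010011
Shift right by 3: 000111010
Mask low 2 bits: 10 = 2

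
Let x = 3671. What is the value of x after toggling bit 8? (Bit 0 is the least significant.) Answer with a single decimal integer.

3927

x = 111001010111
bit 8 is currently 0; toggle it via x ^ (1 << 8) = x ^ 256
→ 111101010111 = 3927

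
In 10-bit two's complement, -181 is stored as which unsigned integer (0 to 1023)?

181 in 10 bits: 0010110101
Invert: 1101001010
Add 1:  1101001011 = 843
(Check: 2^10 - 181 = 1024 - 181 = 843.)

843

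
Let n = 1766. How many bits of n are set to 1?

1766 = 11011100110
Count the 1s: 1 + 1 + 1 + 1 + 1 + 1 + 1 = 7

7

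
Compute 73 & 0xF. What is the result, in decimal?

9

73 = 1001001
0xF = 0001111
AND → 0001001 = 9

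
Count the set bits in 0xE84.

0xE84 = 111010000100
Count the 1s: 1 + 1 + 1 + 1 + 1 = 5

5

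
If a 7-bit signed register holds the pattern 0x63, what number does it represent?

-29

pattern = 1100011 (MSB is 1 ⇒ negative)
Invert: 0011100, add 1 → 0011101 = 29, so the value is -29.
(Equivalently: 99 - 2^7 = 99 - 128 = -29.)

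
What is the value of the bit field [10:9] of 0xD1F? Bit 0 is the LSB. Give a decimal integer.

v = 110100011111
Shift right by 9: 110
Mask low 2 bits: 10 = 2

2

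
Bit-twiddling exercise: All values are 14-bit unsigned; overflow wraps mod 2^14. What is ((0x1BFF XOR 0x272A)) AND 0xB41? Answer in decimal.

0x1BFF = 01101111111111
0x272A = 10011100101010
→ XOR → 11110011010101 = 15573
0xB41 = 00101101000001
→ AND → 00100001000001 = 2113

2113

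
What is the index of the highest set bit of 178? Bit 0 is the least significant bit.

178 = 10110010
The topmost 1 is at position 7 (since 2^7 = 128 ≤ 178 < 256).

7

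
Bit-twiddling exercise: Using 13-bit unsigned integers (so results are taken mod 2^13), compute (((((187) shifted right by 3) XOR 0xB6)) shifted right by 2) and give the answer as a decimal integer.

40

187 = 0000010111011
→ shifted right by 3 → 0000000010111 = 23
0xB6 = 0000010110110
→ XOR → 0000010100001 = 161
→ shifted right by 2 → 0000000101000 = 40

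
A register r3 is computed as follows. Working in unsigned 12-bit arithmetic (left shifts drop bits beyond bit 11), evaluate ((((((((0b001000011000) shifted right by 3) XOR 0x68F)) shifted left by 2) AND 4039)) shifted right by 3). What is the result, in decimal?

0b001000011000 = 001000011000
→ shifted right by 3 → 000001000011 = 67
0x68F = 011010001111
→ XOR → 011011001100 = 1740
→ shifted left by 2 (mod 2^12) → 101100110000 = 2864
4039 = 111111000111
→ AND → 101100000000 = 2816
→ shifted right by 3 → 000101100000 = 352

352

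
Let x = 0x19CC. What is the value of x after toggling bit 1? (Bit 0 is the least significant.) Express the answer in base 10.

x = 1100111001100
bit 1 is currently 0; toggle it via x ^ (1 << 1) = x ^ 2
→ 1100111001110 = 6606

6606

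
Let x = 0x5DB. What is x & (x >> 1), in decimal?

201

x = 10111011011 = 1499
x>>1 = 01011101101
AND  = 00011001001 = 201
(x & (x >> 1) has a 1 wherever x has two consecutive 1 bits.)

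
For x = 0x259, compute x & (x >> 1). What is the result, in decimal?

8

x = 1001011001 = 601
x>>1 = 0100101100
AND  = 0000001000 = 8
(x & (x >> 1) has a 1 wherever x has two consecutive 1 bits.)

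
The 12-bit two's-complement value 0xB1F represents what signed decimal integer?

pattern = 101100011111 (MSB is 1 ⇒ negative)
Invert: 010011100000, add 1 → 010011100001 = 1249, so the value is -1249.
(Equivalently: 2847 - 2^12 = 2847 - 4096 = -1249.)

-1249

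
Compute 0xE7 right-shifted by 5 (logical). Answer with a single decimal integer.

7

0xE7 = 11100111
shift right by 5 → 00000111 = 7
(equivalently, floor(231 / 32))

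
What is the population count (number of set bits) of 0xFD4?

0xFD4 = 111111010100
Count the 1s: 1 + 1 + 1 + 1 + 1 + 1 + 1 + 1 = 8

8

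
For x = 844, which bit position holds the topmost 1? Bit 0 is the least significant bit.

9

844 = 1101001100
The topmost 1 is at position 9 (since 2^9 = 512 ≤ 844 < 1024).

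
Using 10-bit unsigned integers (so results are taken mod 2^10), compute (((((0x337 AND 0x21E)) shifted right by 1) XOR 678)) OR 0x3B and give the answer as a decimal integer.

0x337 = 1100110111
0x21E = 1000011110
→ AND → 1000010110 = 534
→ shifted right by 1 → 0100001011 = 267
678 = 1010100110
→ XOR → 1110101101 = 941
0x3B = 0000111011
→ OR → 1110111111 = 959

959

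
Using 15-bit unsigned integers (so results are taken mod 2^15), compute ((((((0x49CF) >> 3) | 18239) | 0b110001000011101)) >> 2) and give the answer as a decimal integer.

0x49CF = 100100111001111
→ >> 3 → 000100100111001 = 2361
18239 = 100011100111111
→ | → 100111100111111 = 20287
0b110001000011101 = 110001000011101
→ | → 110111100111111 = 28479
→ >> 2 → 001101111001111 = 7119

7119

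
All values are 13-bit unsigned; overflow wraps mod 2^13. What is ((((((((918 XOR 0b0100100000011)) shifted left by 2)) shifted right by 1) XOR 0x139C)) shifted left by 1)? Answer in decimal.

3436

918 = 0001110010110
0b0100100000011 = 0100100000011
→ XOR → 0101010010101 = 2709
→ shifted left by 2 (mod 2^13) → 0101001010100 = 2644
→ shifted right by 1 → 0010100101010 = 1322
0x139C = 1001110011100
→ XOR → 1011010110110 = 5814
→ shifted left by 1 (mod 2^13) → 0110101101100 = 3436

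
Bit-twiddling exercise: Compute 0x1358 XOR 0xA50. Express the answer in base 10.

6408

0x1358 = 1001101011000
0xA50 = 0101001010000
XOR → 1100100001000 = 6408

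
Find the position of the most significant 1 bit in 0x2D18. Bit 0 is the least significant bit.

0x2D18 = 10110100011000
The topmost 1 is at position 13 (since 2^13 = 8192 ≤ 11544 < 16384).

13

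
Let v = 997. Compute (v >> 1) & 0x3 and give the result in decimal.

2

v = 1111100101
Shift right by 1: 111110010
Mask low 2 bits: 10 = 2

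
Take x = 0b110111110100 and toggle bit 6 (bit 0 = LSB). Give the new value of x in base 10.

3508

x = 110111110100
bit 6 is currently 1; toggle it via x ^ (1 << 6) = x ^ 64
→ 110110110100 = 3508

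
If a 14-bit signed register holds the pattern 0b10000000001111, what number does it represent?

-8177

pattern = 10000000001111 (MSB is 1 ⇒ negative)
Invert: 01111111110000, add 1 → 01111111110001 = 8177, so the value is -8177.
(Equivalently: 8207 - 2^14 = 8207 - 16384 = -8177.)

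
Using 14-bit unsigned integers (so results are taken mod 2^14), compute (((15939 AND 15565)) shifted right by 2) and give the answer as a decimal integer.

3856

15939 = 11111001000011
15565 = 11110011001101
→ AND → 11110001000001 = 15425
→ shifted right by 2 → 00111100010000 = 3856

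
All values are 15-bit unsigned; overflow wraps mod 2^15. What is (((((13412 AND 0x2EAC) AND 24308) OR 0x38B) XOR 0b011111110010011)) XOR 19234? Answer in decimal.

29470

13412 = 011010001100100
0x2EAC = 010111010101100
→ AND → 010010000100100 = 9252
24308 = 101111011110100
→ AND → 000010000100100 = 1060
0x38B = 000001110001011
→ OR → 000011110101111 = 1967
0b011111110010011 = 011111110010011
→ XOR → 011100000111100 = 14396
19234 = 100101100100010
→ XOR → 111001100011110 = 29470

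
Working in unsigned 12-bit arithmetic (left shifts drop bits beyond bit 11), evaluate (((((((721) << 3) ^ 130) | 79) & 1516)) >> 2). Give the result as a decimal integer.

721 = 001011010001
→ << 3 (mod 2^12) → 011010001000 = 1672
130 = 000010000010
→ ^ → 011000001010 = 1546
79 = 000001001111
→ | → 011001001111 = 1615
1516 = 010111101100
→ & → 010001001100 = 1100
→ >> 2 → 000100010011 = 275

275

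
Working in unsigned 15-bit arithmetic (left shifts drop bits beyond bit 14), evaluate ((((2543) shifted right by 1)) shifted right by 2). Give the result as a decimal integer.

317

2543 = 000100111101111
→ shifted right by 1 → 000010011110111 = 1271
→ shifted right by 2 → 000000100111101 = 317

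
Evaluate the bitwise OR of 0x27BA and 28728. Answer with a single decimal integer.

0x27BA = 010011110111010
28728 = 111000000111000
 OR → 111011110111010 = 30650

30650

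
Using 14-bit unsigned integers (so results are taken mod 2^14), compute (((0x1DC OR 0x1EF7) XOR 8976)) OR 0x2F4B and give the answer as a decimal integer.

16367

0x1DC = 00000111011100
0x1EF7 = 01111011110111
→ OR → 01111111111111 = 8191
8976 = 10001100010000
→ XOR → 11110011101111 = 15599
0x2F4B = 10111101001011
→ OR → 11111111101111 = 16367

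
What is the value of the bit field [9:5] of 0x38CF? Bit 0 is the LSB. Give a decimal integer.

6

v = 11100011001111
Shift right by 5: 111000110
Mask low 5 bits: 00110 = 6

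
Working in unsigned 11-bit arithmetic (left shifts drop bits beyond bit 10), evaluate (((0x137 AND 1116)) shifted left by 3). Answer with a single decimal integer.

0x137 = 00100110111
1116 = 10001011100
→ AND → 00000010100 = 20
→ shifted left by 3 (mod 2^11) → 00010100000 = 160

160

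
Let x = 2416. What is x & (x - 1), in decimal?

x = 100101110000 = 2416
x - 1 = 100101101111
AND   = 100101100000 = 2400
(x & (x - 1) clears the lowest set bit of x.)

2400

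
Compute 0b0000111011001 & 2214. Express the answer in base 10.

128

a = 000111011001
2214 = 100010100110
AND → 000010000000 = 128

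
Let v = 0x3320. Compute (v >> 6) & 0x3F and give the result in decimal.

v = 0011001100100000
Shift right by 6: 0011001100
Mask low 6 bits: 001100 = 12

12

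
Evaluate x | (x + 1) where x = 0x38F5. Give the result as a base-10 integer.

14583

x = 11100011110101 = 14581
x + 1 = 11100011110110
OR    = 11100011110111 = 14583
(x | (x + 1) sets the lowest cleared bit.)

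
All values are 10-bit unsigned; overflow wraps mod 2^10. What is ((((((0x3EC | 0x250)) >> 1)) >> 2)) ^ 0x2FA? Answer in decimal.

0x3EC = 1111101100
0x250 = 1001010000
→ | → 1111111100 = 1020
→ >> 1 → 0111111110 = 510
→ >> 2 → 0001111111 = 127
0x2FA = 1011111010
→ ^ → 1010000101 = 645

645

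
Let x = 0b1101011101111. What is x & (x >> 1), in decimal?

x = 1101011101111 = 6895
x>>1 = 0110101110111
AND  = 0100001100111 = 2151
(x & (x >> 1) has a 1 wherever x has two consecutive 1 bits.)

2151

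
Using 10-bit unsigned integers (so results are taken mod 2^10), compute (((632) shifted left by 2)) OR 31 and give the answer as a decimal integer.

511

632 = 1001111000
→ shifted left by 2 (mod 2^10) → 0111100000 = 480
31 = 0000011111
→ OR → 0111111111 = 511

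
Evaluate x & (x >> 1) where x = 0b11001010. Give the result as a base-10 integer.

64

x = 11001010 = 202
x>>1 = 01100101
AND  = 01000000 = 64
(x & (x >> 1) has a 1 wherever x has two consecutive 1 bits.)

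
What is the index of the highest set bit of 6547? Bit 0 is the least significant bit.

12

6547 = 1100110010011
The topmost 1 is at position 12 (since 2^12 = 4096 ≤ 6547 < 8192).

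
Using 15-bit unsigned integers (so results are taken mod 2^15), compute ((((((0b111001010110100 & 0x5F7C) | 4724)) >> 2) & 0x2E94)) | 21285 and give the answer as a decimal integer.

22453

0b111001010110100 = 111001010110100
0x5F7C = 101111101111100
→ & → 101001000110100 = 21044
4724 = 001001001110100
→ | → 101001001110100 = 21108
→ >> 2 → 001010010011101 = 5277
0x2E94 = 010111010010100
→ & → 000010010010100 = 1172
21285 = 101001100100101
→ | → 101011110110101 = 22453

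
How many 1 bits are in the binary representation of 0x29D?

6

0x29D = 1010011101
Count the 1s: 1 + 1 + 1 + 1 + 1 + 1 = 6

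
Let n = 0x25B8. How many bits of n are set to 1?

7

0x25B8 = 10010110111000
Count the 1s: 1 + 1 + 1 + 1 + 1 + 1 + 1 = 7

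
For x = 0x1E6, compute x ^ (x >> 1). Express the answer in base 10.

x = 111100110 = 486
x>>1 = 011110011
XOR  = 100010101 = 277
(x ^ (x >> 1) gives the standard binary-reflected Gray code of x.)

277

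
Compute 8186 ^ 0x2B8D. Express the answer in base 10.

13431

8186 = 01111111111010
0x2B8D = 10101110001101
XOR → 11010001110111 = 13431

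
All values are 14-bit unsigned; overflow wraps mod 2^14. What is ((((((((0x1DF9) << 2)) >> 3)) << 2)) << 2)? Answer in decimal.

12224

0x1DF9 = 01110111111001
→ << 2 (mod 2^14) → 11011111100100 = 14308
→ >> 3 → 00011011111100 = 1788
→ << 2 (mod 2^14) → 01101111110000 = 7152
→ << 2 (mod 2^14) → 10111111000000 = 12224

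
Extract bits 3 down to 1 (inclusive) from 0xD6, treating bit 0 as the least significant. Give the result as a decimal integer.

3

v = 000011010110
Shift right by 1: 00001101011
Mask low 3 bits: 011 = 3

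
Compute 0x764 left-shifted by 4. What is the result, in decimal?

30272

0x764 = 000011101100100
shift left by 4 → 111011001000000 = 30272
(equivalently, 1892 × 2^4 = 1892 × 16)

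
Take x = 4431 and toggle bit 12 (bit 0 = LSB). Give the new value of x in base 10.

x = 1000101001111
bit 12 is currently 1; toggle it via x ^ (1 << 12) = x ^ 4096
→ 0000101001111 = 335

335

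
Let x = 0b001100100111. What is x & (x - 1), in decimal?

806

x = 1100100111 = 807
x - 1 = 1100100110
AND   = 1100100110 = 806
(x & (x - 1) clears the lowest set bit of x.)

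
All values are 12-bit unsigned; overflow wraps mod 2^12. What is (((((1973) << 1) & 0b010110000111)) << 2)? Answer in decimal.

1032

1973 = 011110110101
→ << 1 (mod 2^12) → 111101101010 = 3946
0b010110000111 = 010110000111
→ & → 010100000010 = 1282
→ << 2 (mod 2^12) → 010000001000 = 1032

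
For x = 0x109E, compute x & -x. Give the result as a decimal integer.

2

x = 1000010011110 = 4254
-x (two's complement) = …0111101100010
AND   = 0000000000010 = 2
(x & -x isolates the lowest set bit of x.)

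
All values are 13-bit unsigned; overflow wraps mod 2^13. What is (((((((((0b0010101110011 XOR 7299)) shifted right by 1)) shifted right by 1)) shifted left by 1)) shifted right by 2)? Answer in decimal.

830

0b0010101110011 = 0010101110011
7299 = 1110010000011
→ XOR → 1100111110000 = 6640
→ shifted right by 1 → 0110011111000 = 3320
→ shifted right by 1 → 0011001111100 = 1660
→ shifted left by 1 (mod 2^13) → 0110011111000 = 3320
→ shifted right by 2 → 0001100111110 = 830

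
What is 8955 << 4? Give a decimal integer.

8955 = 000010001011111011
shift left by 4 → 100010111110110000 = 143280
(equivalently, 8955 × 2^4 = 8955 × 16)

143280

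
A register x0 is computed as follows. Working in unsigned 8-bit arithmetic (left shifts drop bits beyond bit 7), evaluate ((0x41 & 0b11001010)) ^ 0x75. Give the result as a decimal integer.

0x41 = 01000001
0b11001010 = 11001010
→ & → 01000000 = 64
0x75 = 01110101
→ ^ → 00110101 = 53

53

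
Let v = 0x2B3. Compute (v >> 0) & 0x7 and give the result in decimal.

3

v = 001010110011
Shift right by 0: 001010110011
Mask low 3 bits: 011 = 3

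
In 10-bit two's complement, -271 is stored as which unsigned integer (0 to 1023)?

271 in 10 bits: 0100001111
Invert: 1011110000
Add 1:  1011110001 = 753
(Check: 2^10 - 271 = 1024 - 271 = 753.)

753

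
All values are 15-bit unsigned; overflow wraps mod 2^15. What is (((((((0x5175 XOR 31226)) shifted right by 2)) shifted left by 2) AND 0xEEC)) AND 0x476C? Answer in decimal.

0x5175 = 101000101110101
31226 = 111100111111010
→ XOR → 010100010001111 = 10383
→ shifted right by 2 → 000101000100011 = 2595
→ shifted left by 2 (mod 2^15) → 010100010001100 = 10380
0xEEC = 000111011101100
→ AND → 000100010001100 = 2188
0x476C = 100011101101100
→ AND → 000000000001100 = 12

12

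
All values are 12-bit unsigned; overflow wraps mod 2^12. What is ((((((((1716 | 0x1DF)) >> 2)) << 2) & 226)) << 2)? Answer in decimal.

1716 = 011010110100
0x1DF = 000111011111
→ | → 011111111111 = 2047
→ >> 2 → 000111111111 = 511
→ << 2 (mod 2^12) → 011111111100 = 2044
226 = 000011100010
→ & → 000011100000 = 224
→ << 2 (mod 2^12) → 001110000000 = 896

896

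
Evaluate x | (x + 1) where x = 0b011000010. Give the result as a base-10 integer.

x = 11000010 = 194
x + 1 = 11000011
OR    = 11000011 = 195
(x | (x + 1) sets the lowest cleared bit.)

195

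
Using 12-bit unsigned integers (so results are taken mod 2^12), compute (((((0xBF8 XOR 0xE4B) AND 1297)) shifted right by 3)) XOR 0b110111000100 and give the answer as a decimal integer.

0xBF8 = 101111111000
0xE4B = 111001001011
→ XOR → 010110110011 = 1459
1297 = 010100010001
→ AND → 010100010001 = 1297
→ shifted right by 3 → 000010100010 = 162
0b110111000100 = 110111000100
→ XOR → 110101100110 = 3430

3430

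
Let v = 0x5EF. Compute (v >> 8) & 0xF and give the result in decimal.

v = 010111101111
Shift right by 8: 0101
Mask low 4 bits: 0101 = 5

5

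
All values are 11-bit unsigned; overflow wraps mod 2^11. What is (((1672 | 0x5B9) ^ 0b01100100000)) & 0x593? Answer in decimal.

1169

1672 = 11010001000
0x5B9 = 10110111001
→ | → 11110111001 = 1977
0b01100100000 = 01100100000
→ ^ → 10010011001 = 1177
0x593 = 10110010011
→ & → 10010010001 = 1169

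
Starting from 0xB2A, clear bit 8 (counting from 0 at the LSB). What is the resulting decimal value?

2602

x = 101100101010
bit 8 is currently 1; clear it via x & ~(1 << 8) = x & ~256
→ 101000101010 = 2602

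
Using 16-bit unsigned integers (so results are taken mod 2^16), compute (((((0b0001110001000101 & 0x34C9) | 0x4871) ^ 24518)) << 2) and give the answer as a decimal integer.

0b0001110001000101 = 0001110001000101
0x34C9 = 0011010011001001
→ & → 0001010001000001 = 5185
0x4871 = 0100100001110001
→ | → 0101110001110001 = 23665
24518 = 0101111111000110
→ ^ → 0000001110110111 = 951
→ << 2 (mod 2^16) → 0000111011011100 = 3804

3804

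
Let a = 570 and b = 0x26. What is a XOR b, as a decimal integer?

570 = 1000111010
0x26 = 0000100110
XOR → 1000011100 = 540

540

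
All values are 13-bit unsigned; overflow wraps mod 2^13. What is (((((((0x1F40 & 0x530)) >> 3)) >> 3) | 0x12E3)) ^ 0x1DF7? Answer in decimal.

3840

0x1F40 = 1111101000000
0x530 = 0010100110000
→ & → 0010100000000 = 1280
→ >> 3 → 0000010100000 = 160
→ >> 3 → 0000000010100 = 20
0x12E3 = 1001011100011
→ | → 1001011110111 = 4855
0x1DF7 = 1110111110111
→ ^ → 0111100000000 = 3840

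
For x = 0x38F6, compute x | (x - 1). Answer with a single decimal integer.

x = 11100011110110 = 14582
x - 1 = 11100011110101
OR    = 11100011110111 = 14583
(x | (x - 1) sets all bits below the lowest set bit.)

14583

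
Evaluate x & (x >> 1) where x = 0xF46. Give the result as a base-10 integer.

1794

x = 111101000110 = 3910
x>>1 = 011110100011
AND  = 011100000010 = 1794
(x & (x >> 1) has a 1 wherever x has two consecutive 1 bits.)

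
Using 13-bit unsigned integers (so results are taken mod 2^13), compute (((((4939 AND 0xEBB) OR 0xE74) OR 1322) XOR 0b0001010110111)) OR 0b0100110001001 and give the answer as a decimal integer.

4939 = 1001101001011
0xEBB = 0111010111011
→ AND → 0001000001011 = 523
0xE74 = 0111001110100
→ OR → 0111001111111 = 3711
1322 = 0010100101010
→ OR → 0111101111111 = 3967
0b0001010110111 = 0001010110111
→ XOR → 0110111001000 = 3528
0b0100110001001 = 0100110001001
→ OR → 0110111001001 = 3529

3529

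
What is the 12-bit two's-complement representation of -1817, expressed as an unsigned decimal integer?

2279

1817 in 12 bits: 011100011001
Invert: 100011100110
Add 1:  100011100111 = 2279
(Check: 2^12 - 1817 = 4096 - 1817 = 2279.)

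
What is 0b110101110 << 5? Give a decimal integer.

x = 00000110101110
shift left by 5 → 11010111000000 = 13760
(equivalently, 430 × 2^5 = 430 × 32)

13760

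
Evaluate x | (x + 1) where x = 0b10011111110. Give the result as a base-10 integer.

1279

x = 10011111110 = 1278
x + 1 = 10011111111
OR    = 10011111111 = 1279
(x | (x + 1) sets the lowest cleared bit.)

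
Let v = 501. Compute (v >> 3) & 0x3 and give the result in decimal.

v = 111110101
Shift right by 3: 111110
Mask low 2 bits: 10 = 2

2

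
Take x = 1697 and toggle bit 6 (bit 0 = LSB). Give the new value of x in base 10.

1761

x = 011010100001
bit 6 is currently 0; toggle it via x ^ (1 << 6) = x ^ 64
→ 011011100001 = 1761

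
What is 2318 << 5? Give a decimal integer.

74176

2318 = 00000100100001110
shift left by 5 → 10010000111000000 = 74176
(equivalently, 2318 × 2^5 = 2318 × 32)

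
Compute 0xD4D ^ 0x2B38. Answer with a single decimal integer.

0xD4D = 00110101001101
0x2B38 = 10101100111000
XOR → 10011001110101 = 9845

9845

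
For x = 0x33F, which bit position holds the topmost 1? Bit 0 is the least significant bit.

9

0x33F = 1100111111
The topmost 1 is at position 9 (since 2^9 = 512 ≤ 831 < 1024).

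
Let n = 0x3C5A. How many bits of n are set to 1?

0x3C5A = 11110001011010
Count the 1s: 1 + 1 + 1 + 1 + 1 + 1 + 1 + 1 = 8

8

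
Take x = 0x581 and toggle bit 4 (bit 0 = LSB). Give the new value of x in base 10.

x = 010110000001
bit 4 is currently 0; toggle it via x ^ (1 << 4) = x ^ 16
→ 010110010001 = 1425

1425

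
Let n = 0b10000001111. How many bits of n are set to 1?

n = 10000001111
Count the 1s: 1 + 1 + 1 + 1 + 1 = 5

5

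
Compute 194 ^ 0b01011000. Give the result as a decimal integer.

154

194 = 11000010
b = 01011000
XOR → 10011010 = 154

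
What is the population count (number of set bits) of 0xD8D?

7

0xD8D = 110110001101
Count the 1s: 1 + 1 + 1 + 1 + 1 + 1 + 1 = 7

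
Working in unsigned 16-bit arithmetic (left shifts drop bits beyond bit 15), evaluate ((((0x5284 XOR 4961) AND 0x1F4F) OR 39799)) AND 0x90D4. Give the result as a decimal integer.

36948

0x5284 = 0101001010000100
4961 = 0001001101100001
→ XOR → 0100000111100101 = 16869
0x1F4F = 0001111101001111
→ AND → 0000000101000101 = 325
39799 = 1001101101110111
→ OR → 1001101101110111 = 39799
0x90D4 = 1001000011010100
→ AND → 1001000001010100 = 36948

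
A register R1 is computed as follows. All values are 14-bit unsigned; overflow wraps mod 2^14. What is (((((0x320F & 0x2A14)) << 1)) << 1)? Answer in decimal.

0x320F = 11001000001111
0x2A14 = 10101000010100
→ & → 10001000000100 = 8708
→ << 1 (mod 2^14) → 00010000001000 = 1032
→ << 1 (mod 2^14) → 00100000010000 = 2064

2064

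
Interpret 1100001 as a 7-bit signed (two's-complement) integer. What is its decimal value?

pattern = 1100001 (MSB is 1 ⇒ negative)
Invert: 0011110, add 1 → 0011111 = 31, so the value is -31.
(Equivalently: 97 - 2^7 = 97 - 128 = -31.)

-31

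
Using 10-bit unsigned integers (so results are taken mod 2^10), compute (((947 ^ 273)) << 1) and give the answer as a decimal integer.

947 = 1110110011
273 = 0100010001
→ ^ → 1010100010 = 674
→ << 1 (mod 2^10) → 0101000100 = 324

324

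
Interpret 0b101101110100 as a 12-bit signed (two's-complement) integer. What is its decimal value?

pattern = 101101110100 (MSB is 1 ⇒ negative)
Invert: 010010001011, add 1 → 010010001100 = 1164, so the value is -1164.
(Equivalently: 2932 - 2^12 = 2932 - 4096 = -1164.)

-1164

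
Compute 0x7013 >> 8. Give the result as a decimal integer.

112

0x7013 = 111000000010011
shift right by 8 → 000000001110000 = 112
(equivalently, floor(28691 / 256))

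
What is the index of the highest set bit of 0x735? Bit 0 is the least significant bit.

10

0x735 = 11100110101
The topmost 1 is at position 10 (since 2^10 = 1024 ≤ 1845 < 2048).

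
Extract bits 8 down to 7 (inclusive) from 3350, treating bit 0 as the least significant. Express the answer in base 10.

v = 110100010110
Shift right by 7: 11010
Mask low 2 bits: 10 = 2

2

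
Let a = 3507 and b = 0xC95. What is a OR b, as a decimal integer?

3511

3507 = 110110110011
0xC95 = 110010010101
 OR → 110110110111 = 3511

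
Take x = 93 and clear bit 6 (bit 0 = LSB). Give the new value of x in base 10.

x = 01011101
bit 6 is currently 1; clear it via x & ~(1 << 6) = x & ~64
→ 00011101 = 29

29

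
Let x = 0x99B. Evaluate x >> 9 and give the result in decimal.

4

0x99B = 100110011011
shift right by 9 → 000000000100 = 4
(equivalently, floor(2459 / 512))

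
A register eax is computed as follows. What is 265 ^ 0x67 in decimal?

265 = 100001001
0x67 = 001100111
XOR → 101101110 = 366

366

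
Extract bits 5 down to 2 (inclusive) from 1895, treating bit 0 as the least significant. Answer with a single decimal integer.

9

v = 0011101100111
Shift right by 2: 00111011001
Mask low 4 bits: 1001 = 9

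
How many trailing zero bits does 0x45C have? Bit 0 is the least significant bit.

2

0x45C = 10001011100
Trailing zeros: 2, so the lowest set bit is bit 2 (value 4).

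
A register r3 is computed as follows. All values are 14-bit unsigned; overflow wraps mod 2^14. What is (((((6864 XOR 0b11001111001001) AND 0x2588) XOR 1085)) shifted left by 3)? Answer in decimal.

6864 = 01101011010000
0b11001111001001 = 11001111001001
→ XOR → 10100100011001 = 10521
0x2588 = 10010110001000
→ AND → 10000100001000 = 8456
1085 = 00010000111101
→ XOR → 10010100110101 = 9525
→ shifted left by 3 (mod 2^14) → 10100110101000 = 10664

10664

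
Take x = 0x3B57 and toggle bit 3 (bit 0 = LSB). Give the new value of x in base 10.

15199

x = 011101101010111
bit 3 is currently 0; toggle it via x ^ (1 << 3) = x ^ 8
→ 011101101011111 = 15199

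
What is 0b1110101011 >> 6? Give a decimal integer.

x = 1110101011
shift right by 6 → 0000001110 = 14
(equivalently, floor(939 / 64))

14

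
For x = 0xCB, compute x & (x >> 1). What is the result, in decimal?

x = 11001011 = 203
x>>1 = 01100101
AND  = 01000001 = 65
(x & (x >> 1) has a 1 wherever x has two consecutive 1 bits.)

65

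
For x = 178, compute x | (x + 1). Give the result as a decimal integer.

179

x = 10110010 = 178
x + 1 = 10110011
OR    = 10110011 = 179
(x | (x + 1) sets the lowest cleared bit.)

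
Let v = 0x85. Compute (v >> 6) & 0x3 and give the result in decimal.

v = 010000101
Shift right by 6: 010
Mask low 2 bits: 10 = 2

2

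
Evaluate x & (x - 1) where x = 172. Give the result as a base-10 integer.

168

x = 10101100 = 172
x - 1 = 10101011
AND   = 10101000 = 168
(x & (x - 1) clears the lowest set bit of x.)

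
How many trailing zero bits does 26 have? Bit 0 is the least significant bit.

1

26 = 11010
Trailing zeros: 1, so the lowest set bit is bit 1 (value 2).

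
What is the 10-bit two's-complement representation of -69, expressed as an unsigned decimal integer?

955

69 in 10 bits: 0001000101
Invert: 1110111010
Add 1:  1110111011 = 955
(Check: 2^10 - 69 = 1024 - 69 = 955.)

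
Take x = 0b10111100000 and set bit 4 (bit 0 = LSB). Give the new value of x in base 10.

1520

x = 10111100000
bit 4 is currently 0; set it via x | (1 << 4) = x | 16
→ 10111110000 = 1520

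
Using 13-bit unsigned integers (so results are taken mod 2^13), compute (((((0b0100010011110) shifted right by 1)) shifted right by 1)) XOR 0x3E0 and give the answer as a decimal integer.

0b0100010011110 = 0100010011110
→ shifted right by 1 → 0010001001111 = 1103
→ shifted right by 1 → 0001000100111 = 551
0x3E0 = 0001111100000
→ XOR → 0000111000111 = 455

455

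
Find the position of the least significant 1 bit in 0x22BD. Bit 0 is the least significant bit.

0

0x22BD = 10001010111101
Trailing zeros: 0, so the lowest set bit is bit 0 (value 1).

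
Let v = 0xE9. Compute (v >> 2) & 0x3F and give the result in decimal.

58

v = 11101001
Shift right by 2: 111010
Mask low 6 bits: 111010 = 58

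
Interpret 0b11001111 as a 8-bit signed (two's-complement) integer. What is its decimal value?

pattern = 11001111 (MSB is 1 ⇒ negative)
Invert: 00110000, add 1 → 00110001 = 49, so the value is -49.
(Equivalently: 207 - 2^8 = 207 - 256 = -49.)

-49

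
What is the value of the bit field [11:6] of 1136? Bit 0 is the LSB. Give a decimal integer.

17

v = 010001110000
Shift right by 6: 010001
Mask low 6 bits: 010001 = 17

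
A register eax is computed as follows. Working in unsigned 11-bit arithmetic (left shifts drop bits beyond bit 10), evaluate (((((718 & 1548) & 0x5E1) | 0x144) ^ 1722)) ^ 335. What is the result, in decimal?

1713

718 = 01011001110
1548 = 11000001100
→ & → 01000001100 = 524
0x5E1 = 10111100001
→ & → 00000000000 = 0
0x144 = 00101000100
→ | → 00101000100 = 324
1722 = 11010111010
→ ^ → 11111111110 = 2046
335 = 00101001111
→ ^ → 11010110001 = 1713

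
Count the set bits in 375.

375 = 101110111
Count the 1s: 1 + 1 + 1 + 1 + 1 + 1 + 1 = 7

7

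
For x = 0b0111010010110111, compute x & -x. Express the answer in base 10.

x = 111010010110111 = 29879
-x (two's complement) = …000101101001001
AND   = 000000000000001 = 1
(x & -x isolates the lowest set bit of x.)

1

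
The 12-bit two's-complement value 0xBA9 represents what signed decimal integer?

-1111

pattern = 101110101001 (MSB is 1 ⇒ negative)
Invert: 010001010110, add 1 → 010001010111 = 1111, so the value is -1111.
(Equivalently: 2985 - 2^12 = 2985 - 4096 = -1111.)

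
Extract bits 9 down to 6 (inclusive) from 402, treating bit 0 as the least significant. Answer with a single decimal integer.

6

v = 000110010010
Shift right by 6: 000110
Mask low 4 bits: 0110 = 6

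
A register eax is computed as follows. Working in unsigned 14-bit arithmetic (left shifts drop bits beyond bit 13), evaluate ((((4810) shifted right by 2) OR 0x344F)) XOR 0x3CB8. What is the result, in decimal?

2119

4810 = 01001011001010
→ shifted right by 2 → 00010010110010 = 1202
0x344F = 11010001001111
→ OR → 11010011111111 = 13567
0x3CB8 = 11110010111000
→ XOR → 00100001000111 = 2119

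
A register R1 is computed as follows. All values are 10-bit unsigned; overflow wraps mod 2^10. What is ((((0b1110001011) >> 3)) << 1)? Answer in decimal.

226

0b1110001011 = 1110001011
→ >> 3 → 0001110001 = 113
→ << 1 (mod 2^10) → 0011100010 = 226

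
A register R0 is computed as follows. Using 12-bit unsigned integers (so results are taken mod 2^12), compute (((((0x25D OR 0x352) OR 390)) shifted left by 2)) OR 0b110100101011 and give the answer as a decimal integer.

3967

0x25D = 001001011101
0x352 = 001101010010
→ OR → 001101011111 = 863
390 = 000110000110
→ OR → 001111011111 = 991
→ shifted left by 2 (mod 2^12) → 111101111100 = 3964
0b110100101011 = 110100101011
→ OR → 111101111111 = 3967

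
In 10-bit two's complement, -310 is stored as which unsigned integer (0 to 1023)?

310 in 10 bits: 0100110110
Invert: 1011001001
Add 1:  1011001010 = 714
(Check: 2^10 - 310 = 1024 - 310 = 714.)

714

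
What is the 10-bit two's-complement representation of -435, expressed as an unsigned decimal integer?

435 in 10 bits: 0110110011
Invert: 1001001100
Add 1:  1001001101 = 589
(Check: 2^10 - 435 = 1024 - 435 = 589.)

589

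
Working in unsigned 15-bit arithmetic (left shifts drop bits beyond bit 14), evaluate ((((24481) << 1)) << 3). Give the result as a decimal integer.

24481 = 101111110100001
→ << 1 (mod 2^15) → 011111101000010 = 16194
→ << 3 (mod 2^15) → 111101000010000 = 31248

31248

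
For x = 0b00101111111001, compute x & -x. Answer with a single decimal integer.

1

x = 101111111001 = 3065
-x (two's complement) = …010000000111
AND   = 000000000001 = 1
(x & -x isolates the lowest set bit of x.)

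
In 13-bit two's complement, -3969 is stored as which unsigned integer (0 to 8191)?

3969 in 13 bits: 0111110000001
Invert: 1000001111110
Add 1:  1000001111111 = 4223
(Check: 2^13 - 3969 = 8192 - 3969 = 4223.)

4223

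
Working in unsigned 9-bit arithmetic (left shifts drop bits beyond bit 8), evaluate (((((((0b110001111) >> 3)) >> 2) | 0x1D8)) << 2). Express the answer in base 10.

368

0b110001111 = 110001111
→ >> 3 → 000110001 = 49
→ >> 2 → 000001100 = 12
0x1D8 = 111011000
→ | → 111011100 = 476
→ << 2 (mod 2^9) → 101110000 = 368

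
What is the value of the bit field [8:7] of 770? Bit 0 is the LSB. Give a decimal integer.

v = 1100000010
Shift right by 7: 110
Mask low 2 bits: 10 = 2

2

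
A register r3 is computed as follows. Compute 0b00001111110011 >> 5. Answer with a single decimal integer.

31

x = 1111110011
shift right by 5 → 0000011111 = 31
(equivalently, floor(1011 / 32))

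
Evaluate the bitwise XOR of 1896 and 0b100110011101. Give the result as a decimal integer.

1896 = 011101101000
b = 100110011101
XOR → 111011110101 = 3829

3829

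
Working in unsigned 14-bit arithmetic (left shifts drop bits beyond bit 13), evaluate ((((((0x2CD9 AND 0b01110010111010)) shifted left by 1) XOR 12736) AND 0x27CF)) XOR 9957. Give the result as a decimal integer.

1573

0x2CD9 = 10110011011001
0b01110010111010 = 01110010111010
→ AND → 00110010011000 = 3224
→ shifted left by 1 (mod 2^14) → 01100100110000 = 6448
12736 = 11000111000000
→ XOR → 10100011110000 = 10480
0x27CF = 10011111001111
→ AND → 10000011000000 = 8384
9957 = 10011011100101
→ XOR → 00011000100101 = 1573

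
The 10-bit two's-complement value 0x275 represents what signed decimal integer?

pattern = 1001110101 (MSB is 1 ⇒ negative)
Invert: 0110001010, add 1 → 0110001011 = 395, so the value is -395.
(Equivalently: 629 - 2^10 = 629 - 1024 = -395.)

-395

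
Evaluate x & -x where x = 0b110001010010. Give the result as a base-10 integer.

2

x = 110001010010 = 3154
-x (two's complement) = …001110101110
AND   = 000000000010 = 2
(x & -x isolates the lowest set bit of x.)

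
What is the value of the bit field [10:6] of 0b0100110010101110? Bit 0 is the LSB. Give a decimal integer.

18

v = 0100110010101110
Shift right by 6: 0100110010
Mask low 5 bits: 10010 = 18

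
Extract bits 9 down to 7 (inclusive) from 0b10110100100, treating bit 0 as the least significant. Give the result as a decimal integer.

v = 10110100100
Shift right by 7: 1011
Mask low 3 bits: 011 = 3

3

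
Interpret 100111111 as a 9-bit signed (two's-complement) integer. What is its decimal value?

pattern = 100111111 (MSB is 1 ⇒ negative)
Invert: 011000000, add 1 → 011000001 = 193, so the value is -193.
(Equivalently: 319 - 2^9 = 319 - 512 = -193.)

-193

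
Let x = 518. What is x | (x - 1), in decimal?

x = 1000000110 = 518
x - 1 = 1000000101
OR    = 1000000111 = 519
(x | (x - 1) sets all bits below the lowest set bit.)

519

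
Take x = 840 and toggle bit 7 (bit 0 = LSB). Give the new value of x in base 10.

x = 00001101001000
bit 7 is currently 0; toggle it via x ^ (1 << 7) = x ^ 128
→ 00001111001000 = 968

968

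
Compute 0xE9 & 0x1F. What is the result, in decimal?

9

0xE9 = 11101001
0x1F = 00011111
AND → 00001001 = 9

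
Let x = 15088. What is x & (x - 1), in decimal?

x = 11101011110000 = 15088
x - 1 = 11101011101111
AND   = 11101011100000 = 15072
(x & (x - 1) clears the lowest set bit of x.)

15072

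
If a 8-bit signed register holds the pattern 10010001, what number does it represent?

-111

pattern = 10010001 (MSB is 1 ⇒ negative)
Invert: 01101110, add 1 → 01101111 = 111, so the value is -111.
(Equivalently: 145 - 2^8 = 145 - 256 = -111.)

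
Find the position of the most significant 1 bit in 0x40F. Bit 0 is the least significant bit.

10

0x40F = 10000001111
The topmost 1 is at position 10 (since 2^10 = 1024 ≤ 1039 < 2048).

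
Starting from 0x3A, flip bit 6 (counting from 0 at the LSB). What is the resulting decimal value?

x = 00111010
bit 6 is currently 0; toggle it via x ^ (1 << 6) = x ^ 64
→ 01111010 = 122

122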